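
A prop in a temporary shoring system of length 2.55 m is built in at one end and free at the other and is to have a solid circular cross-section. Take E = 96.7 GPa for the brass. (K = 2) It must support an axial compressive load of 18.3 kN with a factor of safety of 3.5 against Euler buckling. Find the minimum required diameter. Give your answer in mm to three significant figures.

d ≈ 77.2 mm

Required P_cr = n·P = 3.5 × 18.3 = 64.05 kN
L_e = K·L = 2 × 2.55 = 5.100 m
Required I = P_cr·L_e²/(π²E) = 6.405×10^4 × 5.100² / (π² × 9.67×10^10) = 1.746×10^-6 m⁴
I_req = 1.746×10^6 mm⁴
Solid circle: I = πd⁴/64  ⇒  d = (64I/π)^(1/4) = (64×1.746×10^6/π)^(1/4) = 77.2 mm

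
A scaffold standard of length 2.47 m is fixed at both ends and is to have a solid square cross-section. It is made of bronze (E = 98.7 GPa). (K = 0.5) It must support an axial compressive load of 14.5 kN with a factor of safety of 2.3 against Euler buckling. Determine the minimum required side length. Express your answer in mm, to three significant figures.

Required P_cr = n·P = 2.3 × 14.5 = 33.35 kN
L_e = K·L = 0.5 × 2.47 = 1.235 m
Required I = P_cr·L_e²/(π²E) = 3.335×10^4 × 1.235² / (π² × 9.87×10^10) = 5.222×10^-8 m⁴
I_req = 5.222×10^4 mm⁴
Solid square: I = a⁴/12  ⇒  a = (12I)^(1/4) = (12×5.222×10^4)^(1/4) = 28.1 mm

a ≈ 28.1 mm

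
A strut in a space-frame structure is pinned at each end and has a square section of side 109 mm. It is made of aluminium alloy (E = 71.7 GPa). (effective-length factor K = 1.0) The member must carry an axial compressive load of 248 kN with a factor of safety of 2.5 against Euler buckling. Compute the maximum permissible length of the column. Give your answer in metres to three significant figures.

I = a⁴/12 = 109⁴/12 = 1.176×10^7 mm⁴
I = 1.176×10^-5 m⁴
Required critical load P_cr = n·P = 2.5 × 248 = 620.0 kN = 6.200×10^5 N
From P_cr = π²EI/(K·L)²:  L = (1/K)·√(π²EI/P_cr) = (1/1)·√(π²×7.17×10^10×1.176×10^-5/6.200×10^5)
L = 3.66 m

L_max ≈ 3.66 m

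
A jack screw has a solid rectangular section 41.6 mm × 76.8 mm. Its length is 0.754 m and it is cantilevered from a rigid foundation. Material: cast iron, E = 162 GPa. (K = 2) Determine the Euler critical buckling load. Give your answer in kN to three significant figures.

Buckling occurs about the weak axis: I_min = h·b³/12 with b = 41.6 mm (the shorter side).
I_min = 76.8×41.6³/12 = 4.607×10^5 mm⁴
I = 4.607×10^5 mm⁴ = 4.607×10^-7 m⁴
Effective length L_e = K·L = 2 × 0.754 = 1.508 m
P_cr = π²EI / L_e² = π² × 162×10⁹ × 4.607×10^-7 / 1.508² = 3.239×10^5 N

P_cr ≈ 324 kN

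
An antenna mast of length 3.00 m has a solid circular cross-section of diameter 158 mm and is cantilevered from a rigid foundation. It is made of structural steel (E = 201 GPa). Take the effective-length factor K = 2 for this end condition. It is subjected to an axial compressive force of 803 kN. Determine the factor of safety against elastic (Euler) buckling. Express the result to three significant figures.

n ≈ 2.10

I = πd⁴/64 = π×158⁴/64 = 3.059×10^7 mm⁴
I = 3.059×10^7 mm⁴ = 3.059×10^-5 m⁴
Effective length L_e = K·L = 2 × 3.00 = 6.000 m
P_cr = π²EI / L_e² = π² × 201×10⁹ × 3.059×10^-5 / 6.000² = 1.686×10^6 N
Factor of safety n = P_cr / P = 1685.7 / 803 = 2.10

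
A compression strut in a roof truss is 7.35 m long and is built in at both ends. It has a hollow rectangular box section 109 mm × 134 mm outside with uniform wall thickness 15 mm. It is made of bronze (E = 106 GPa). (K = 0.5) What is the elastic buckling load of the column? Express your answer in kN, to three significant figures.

Inner dimensions: h_i = 134 − 2×15 = 104.0 mm, b_i = 109 − 2×15 = 79.00 mm
Weak-axis I_min = (h_o·b_o³ − h_i·b_i³)/12 with b_o = 109, b_i = 79.00 mm (shorter outer/inner sides).
I_min = (134×109³ − 104.0×79.00³)/12 = 1.019×10^7 mm⁴
I = 1.019×10^7 mm⁴ = 1.019×10^-5 m⁴
Effective length L_e = K·L = 0.5 × 7.35 = 3.675 m
P_cr = π²EI / L_e² = π² × 106×10⁹ × 1.019×10^-5 / 3.675² = 7.892×10^5 N

P_cr ≈ 789 kN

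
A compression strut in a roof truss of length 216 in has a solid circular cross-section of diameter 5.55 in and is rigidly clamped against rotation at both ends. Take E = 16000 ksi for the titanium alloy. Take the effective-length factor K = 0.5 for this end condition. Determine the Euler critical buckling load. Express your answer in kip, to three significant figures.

I = πd⁴/64 = π×5.55⁴/64 = 46.57 in⁴
Effective length L_e = K·L = 0.5 × 216 = 108.0 in
P_cr = π²EI / L_e² = π² × 16000×10³ × 46.57 / 108.0² = 6.305×10^5 lb

P_cr ≈ 631 kip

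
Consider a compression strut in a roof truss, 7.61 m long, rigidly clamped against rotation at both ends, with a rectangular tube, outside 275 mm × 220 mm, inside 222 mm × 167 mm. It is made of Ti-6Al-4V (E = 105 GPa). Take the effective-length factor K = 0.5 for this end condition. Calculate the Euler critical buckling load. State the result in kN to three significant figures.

Weak-axis I_min = (h_o·b_o³ − h_i·b_i³)/12 with b_o = 220, b_i = 167.0 mm (shorter outer/inner sides).
I_min = (275×220³ − 222.0×167.0³)/12 = 1.579×10^8 mm⁴
I = 1.579×10^8 mm⁴ = 1.579×10^-4 m⁴
Effective length L_e = K·L = 0.5 × 7.61 = 3.805 m
P_cr = π²EI / L_e² = π² × 105×10⁹ × 1.579×10^-4 / 3.805² = 1.130×10^7 N

P_cr ≈ 11300 kN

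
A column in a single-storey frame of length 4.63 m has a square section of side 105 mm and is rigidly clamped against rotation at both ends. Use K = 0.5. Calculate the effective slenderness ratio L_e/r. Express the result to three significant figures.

For a square r = a/√12 = 105/√12 = 30.31 mm
L_e = K·L = 0.5 × 4.63 m = 2.315 m = 2315.0 mm
λ = L_e / r_min = 2315.0 / 30.31 = 76.4

λ ≈ 76.4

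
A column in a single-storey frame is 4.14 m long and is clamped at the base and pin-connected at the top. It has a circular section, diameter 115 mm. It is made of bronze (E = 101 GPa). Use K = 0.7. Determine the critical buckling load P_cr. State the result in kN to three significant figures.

P_cr ≈ 1020 kN

I = πd⁴/64 = π×115⁴/64 = 8.585×10^6 mm⁴
I = 8.585×10^6 mm⁴ = 8.585×10^-6 m⁴
Effective length L_e = K·L = 0.7 × 4.14 = 2.898 m
P_cr = π²EI / L_e² = π² × 101×10⁹ × 8.585×10^-6 / 2.898² = 1.019×10^6 N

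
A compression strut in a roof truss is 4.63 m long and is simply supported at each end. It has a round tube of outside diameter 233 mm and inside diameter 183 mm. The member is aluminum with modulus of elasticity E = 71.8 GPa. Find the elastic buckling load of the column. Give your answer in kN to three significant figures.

d_o = 233 mm, d_i = 183 mm
I = π(d_o⁴ − d_i⁴)/64 = π(233⁴ − 183.0⁴)/64 = 8.962×10^7 mm⁴
I = 8.962×10^7 mm⁴ = 8.962×10^-5 m⁴
Effective length L_e = K·L = 1 × 4.63 = 4.630 m
P_cr = π²EI / L_e² = π² × 71.8×10⁹ × 8.962×10^-5 / 4.630² = 2.963×10^6 N

P_cr ≈ 2960 kN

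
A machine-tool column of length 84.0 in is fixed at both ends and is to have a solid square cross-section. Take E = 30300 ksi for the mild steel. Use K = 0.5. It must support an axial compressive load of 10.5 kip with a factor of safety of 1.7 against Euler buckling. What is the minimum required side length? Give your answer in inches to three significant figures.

a ≈ 1.06 in

Required P_cr = n·P = 1.7 × 10.5 = 17.85 kip
L_e = K·L = 0.5 × 84.0 = 42.00 in
Required I = P_cr·L_e²/(π²E) = 1.785×10^4 × 42.00² / (π² × 3.03×10^7) = 0.1053 in⁴
Solid square: I = a⁴/12  ⇒  a = (12I)^(1/4) = (12×0.1053)^(1/4) = 1.06 in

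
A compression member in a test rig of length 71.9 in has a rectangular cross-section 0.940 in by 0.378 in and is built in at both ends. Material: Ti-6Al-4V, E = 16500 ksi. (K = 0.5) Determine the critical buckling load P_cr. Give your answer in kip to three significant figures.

P_cr ≈ 0.533 kip

Buckling occurs about the weak axis: I_min = h·b³/12 with b = 0.378 in (the shorter side).
I_min = 0.940×0.378³/12 = 4.231×10^-3 in⁴
Effective length L_e = K·L = 0.5 × 71.9 = 35.95 in
P_cr = π²EI / L_e² = π² × 16500×10³ × 4.231×10^-3 / 35.95² = 533.1 lb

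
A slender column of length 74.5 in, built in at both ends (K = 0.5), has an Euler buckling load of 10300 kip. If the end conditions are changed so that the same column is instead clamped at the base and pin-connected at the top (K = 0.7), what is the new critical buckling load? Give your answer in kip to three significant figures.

P_cr ∝ 1/K², so P_cr,new = P_cr,old × (K_old/K_new)² = 10300 × (0.5/0.7)²
= 10300 × 0.5102 = 5260 kip

P_cr ≈ 5260 kip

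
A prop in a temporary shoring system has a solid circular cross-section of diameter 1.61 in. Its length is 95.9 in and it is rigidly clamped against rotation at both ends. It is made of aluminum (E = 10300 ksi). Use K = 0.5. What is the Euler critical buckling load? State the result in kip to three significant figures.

P_cr ≈ 14.6 kip

I = πd⁴/64 = π×1.61⁴/64 = 0.3298 in⁴
Effective length L_e = K·L = 0.5 × 95.9 = 47.95 in
P_cr = π²EI / L_e² = π² × 10300×10³ × 0.3298 / 47.95² = 1.458×10^4 lb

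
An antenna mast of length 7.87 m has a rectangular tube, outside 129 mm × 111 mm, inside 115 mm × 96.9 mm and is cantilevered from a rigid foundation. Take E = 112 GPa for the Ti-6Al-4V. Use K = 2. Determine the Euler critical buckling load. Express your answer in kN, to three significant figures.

P_cr ≈ 26.7 kN

Weak-axis I_min = (h_o·b_o³ − h_i·b_i³)/12 with b_o = 111, b_i = 96.90 mm (shorter outer/inner sides).
I_min = (129×111³ − 115.0×96.90³)/12 = 5.983×10^6 mm⁴
I = 5.983×10^6 mm⁴ = 5.983×10^-6 m⁴
Effective length L_e = K·L = 2 × 7.87 = 15.74 m
P_cr = π²EI / L_e² = π² × 112×10⁹ × 5.983×10^-6 / 15.74² = 2.669×10^4 N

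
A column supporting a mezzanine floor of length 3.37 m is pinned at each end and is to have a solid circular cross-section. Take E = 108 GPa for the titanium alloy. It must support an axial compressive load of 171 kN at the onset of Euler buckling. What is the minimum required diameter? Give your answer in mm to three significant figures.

L_e = K·L = 1 × 3.37 = 3.370 m
Required I = P_cr·L_e²/(π²E) = 1.710×10^5 × 3.370² / (π² × 1.08×10^11) = 1.822×10^-6 m⁴
I_req = 1.822×10^6 mm⁴
Solid circle: I = πd⁴/64  ⇒  d = (64I/π)^(1/4) = (64×1.822×10^6/π)^(1/4) = 78.1 mm

d ≈ 78.1 mm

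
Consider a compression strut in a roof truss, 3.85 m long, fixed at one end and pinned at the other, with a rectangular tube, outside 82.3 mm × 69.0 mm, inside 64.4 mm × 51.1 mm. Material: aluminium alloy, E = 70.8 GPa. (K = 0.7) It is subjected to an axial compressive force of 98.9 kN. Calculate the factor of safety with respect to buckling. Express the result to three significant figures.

Weak-axis I_min = (h_o·b_o³ − h_i·b_i³)/12 with b_o = 69.0, b_i = 51.10 mm (shorter outer/inner sides).
I_min = (82.3×69.0³ − 64.40×51.10³)/12 = 1.537×10^6 mm⁴
I = 1.537×10^6 mm⁴ = 1.537×10^-6 m⁴
Effective length L_e = K·L = 0.7 × 3.85 = 2.695 m
P_cr = π²EI / L_e² = π² × 70.8×10⁹ × 1.537×10^-6 / 2.695² = 1.479×10^5 N
Factor of safety n = P_cr / P = 147.87 / 98.9 = 1.50

n ≈ 1.50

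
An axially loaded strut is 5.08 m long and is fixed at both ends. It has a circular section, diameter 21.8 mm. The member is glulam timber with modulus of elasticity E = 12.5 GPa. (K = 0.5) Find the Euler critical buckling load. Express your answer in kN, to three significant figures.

I = πd⁴/64 = π×21.8⁴/64 = 1.109×10^4 mm⁴
I = 1.109×10^4 mm⁴ = 1.109×10^-8 m⁴
Effective length L_e = K·L = 0.5 × 5.08 = 2.540 m
P_cr = π²EI / L_e² = π² × 12.5×10⁹ × 1.109×10^-8 / 2.540² = 212.0 N

P_cr ≈ 0.212 kN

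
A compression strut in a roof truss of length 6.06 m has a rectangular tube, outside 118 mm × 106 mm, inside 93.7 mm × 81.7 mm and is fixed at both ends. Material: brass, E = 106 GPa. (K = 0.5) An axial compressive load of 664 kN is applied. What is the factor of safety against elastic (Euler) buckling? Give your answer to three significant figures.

n ≈ 1.28

Weak-axis I_min = (h_o·b_o³ − h_i·b_i³)/12 with b_o = 106, b_i = 81.70 mm (shorter outer/inner sides).
I_min = (118×106³ − 93.70×81.70³)/12 = 7.453×10^6 mm⁴
I = 7.453×10^6 mm⁴ = 7.453×10^-6 m⁴
Effective length L_e = K·L = 0.5 × 6.06 = 3.030 m
P_cr = π²EI / L_e² = π² × 106×10⁹ × 7.453×10^-6 / 3.030² = 8.493×10^5 N
Factor of safety n = P_cr / P = 849.33 / 664 = 1.28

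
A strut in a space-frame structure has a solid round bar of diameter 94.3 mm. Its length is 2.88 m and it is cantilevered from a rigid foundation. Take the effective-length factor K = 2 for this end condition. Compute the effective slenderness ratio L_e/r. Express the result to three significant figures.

For a solid circle r = d/4 = 94.3/4 = 23.58 mm
L_e = K·L = 2 × 2.88 m = 5.760 m = 5760.0 mm
λ = L_e / r_min = 5760.0 / 23.58 = 244

λ ≈ 244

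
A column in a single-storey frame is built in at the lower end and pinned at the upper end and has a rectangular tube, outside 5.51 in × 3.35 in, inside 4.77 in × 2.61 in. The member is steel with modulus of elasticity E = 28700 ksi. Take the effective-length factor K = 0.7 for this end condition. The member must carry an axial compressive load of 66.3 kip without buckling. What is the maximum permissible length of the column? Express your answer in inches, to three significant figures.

L_max ≈ 298 in

Weak-axis I_min = (h_o·b_o³ − h_i·b_i³)/12 with b_o = 3.35, b_i = 2.610 in (shorter outer/inner sides).
I_min = (5.51×3.35³ − 4.770×2.610³)/12 = 10.20 in⁴
At the buckling limit P_cr = P = 6.630×10^4 lb
From P_cr = π²EI/(K·L)²:  L = (1/K)·√(π²EI/P_cr) = (1/0.7)·√(π²×2.87×10^7×10.20/6.630×10^4)
L = 298 in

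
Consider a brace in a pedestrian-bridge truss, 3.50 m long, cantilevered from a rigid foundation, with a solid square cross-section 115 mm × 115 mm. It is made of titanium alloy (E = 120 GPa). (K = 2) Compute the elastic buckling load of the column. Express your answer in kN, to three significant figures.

P_cr ≈ 352 kN

I = a⁴/12 = 115⁴/12 = 1.458×10^7 mm⁴
I = 1.458×10^7 mm⁴ = 1.458×10^-5 m⁴
Effective length L_e = K·L = 2 × 3.50 = 7.000 m
P_cr = π²EI / L_e² = π² × 120×10⁹ × 1.458×10^-5 / 7.000² = 3.523×10^5 N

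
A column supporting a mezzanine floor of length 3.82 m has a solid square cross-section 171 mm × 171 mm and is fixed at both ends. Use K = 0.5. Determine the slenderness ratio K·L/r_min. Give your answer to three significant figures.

For a square r = a/√12 = 171/√12 = 49.36 mm
L_e = K·L = 0.5 × 3.82 m = 1.910 m = 1910.0 mm
λ = L_e / r_min = 1910.0 / 49.36 = 38.7

λ ≈ 38.7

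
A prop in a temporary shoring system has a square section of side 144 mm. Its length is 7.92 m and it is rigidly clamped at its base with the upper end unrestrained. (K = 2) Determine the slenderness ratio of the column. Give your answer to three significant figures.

For a square r = a/√12 = 144/√12 = 41.57 mm
L_e = K·L = 2 × 7.92 m = 15.84 m = 15840 mm
λ = L_e / r_min = 15840 / 41.57 = 381

λ ≈ 381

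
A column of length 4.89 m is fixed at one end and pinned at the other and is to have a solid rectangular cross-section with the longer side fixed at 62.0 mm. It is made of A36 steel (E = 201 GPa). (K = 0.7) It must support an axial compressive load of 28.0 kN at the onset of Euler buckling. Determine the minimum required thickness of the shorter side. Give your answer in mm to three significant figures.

b ≈ 31.8 mm

L_e = K·L = 0.7 × 4.89 = 3.423 m
Required I = P_cr·L_e²/(π²E) = 2.800×10^4 × 3.423² / (π² × 2.01×10^11) = 1.654×10^-7 m⁴
I_req = 1.654×10^5 mm⁴
Rectangle, weak axis: I_min = h·b³/12 with h = 62.0 mm fixed  ⇒  b = (12I/h)^(1/3) = 31.8 mm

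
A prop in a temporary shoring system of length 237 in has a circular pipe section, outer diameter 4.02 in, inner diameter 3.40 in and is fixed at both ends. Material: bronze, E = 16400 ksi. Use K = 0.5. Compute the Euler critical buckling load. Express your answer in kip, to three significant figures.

P_cr ≈ 72.2 kip

d_o = 4.02 in, d_i = 3.40 in
I = π(d_o⁴ − d_i⁴)/64 = π(4.02⁴ − 3.400⁴)/64 = 6.260 in⁴
Effective length L_e = K·L = 0.5 × 237 = 118.5 in
P_cr = π²EI / L_e² = π² × 16400×10³ × 6.260 / 118.5² = 7.216×10^4 lb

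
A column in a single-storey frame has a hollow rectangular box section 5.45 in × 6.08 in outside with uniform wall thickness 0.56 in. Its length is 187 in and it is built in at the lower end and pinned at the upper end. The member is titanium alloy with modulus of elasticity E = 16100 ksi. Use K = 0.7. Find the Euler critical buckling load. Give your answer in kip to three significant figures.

Inner dimensions: h_i = 6.08 − 2×0.56 = 4.960 in, b_i = 5.45 − 2×0.56 = 4.330 in
Weak-axis I_min = (h_o·b_o³ − h_i·b_i³)/12 with b_o = 5.45, b_i = 4.330 in (shorter outer/inner sides).
I_min = (6.08×5.45³ − 4.960×4.330³)/12 = 48.46 in⁴
Effective length L_e = K·L = 0.7 × 187 = 130.9 in
P_cr = π²EI / L_e² = π² × 16100×10³ × 48.46 / 130.9² = 4.494×10^5 lb

P_cr ≈ 449 kip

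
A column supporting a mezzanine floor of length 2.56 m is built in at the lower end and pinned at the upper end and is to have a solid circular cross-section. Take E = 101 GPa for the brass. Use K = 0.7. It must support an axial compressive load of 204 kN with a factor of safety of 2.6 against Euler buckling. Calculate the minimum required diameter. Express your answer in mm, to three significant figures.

d ≈ 76.8 mm

Required P_cr = n·P = 2.6 × 204 = 530.4 kN
L_e = K·L = 0.7 × 2.56 = 1.792 m
Required I = P_cr·L_e²/(π²E) = 5.304×10^5 × 1.792² / (π² × 1.01×10^11) = 1.709×10^-6 m⁴
I_req = 1.709×10^6 mm⁴
Solid circle: I = πd⁴/64  ⇒  d = (64I/π)^(1/4) = (64×1.709×10^6/π)^(1/4) = 76.8 mm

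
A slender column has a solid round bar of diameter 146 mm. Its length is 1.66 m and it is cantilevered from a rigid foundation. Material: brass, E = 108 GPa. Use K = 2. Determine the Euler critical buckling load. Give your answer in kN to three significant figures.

I = πd⁴/64 = π×146⁴/64 = 2.230×10^7 mm⁴
I = 2.230×10^7 mm⁴ = 2.230×10^-5 m⁴
Effective length L_e = K·L = 2 × 1.66 = 3.320 m
P_cr = π²EI / L_e² = π² × 108×10⁹ × 2.230×10^-5 / 3.320² = 2.157×10^6 N

P_cr ≈ 2160 kN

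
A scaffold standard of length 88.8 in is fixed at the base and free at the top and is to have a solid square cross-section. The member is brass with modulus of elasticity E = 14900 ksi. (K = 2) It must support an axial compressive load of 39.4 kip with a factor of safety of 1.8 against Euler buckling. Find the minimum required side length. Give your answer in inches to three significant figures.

a ≈ 3.68 in

Required P_cr = n·P = 1.8 × 39.4 = 70.92 kip
L_e = K·L = 2 × 88.8 = 177.6 in
Required I = P_cr·L_e²/(π²E) = 7.092×10^4 × 177.6² / (π² × 1.49×10^7) = 15.21 in⁴
Solid square: I = a⁴/12  ⇒  a = (12I)^(1/4) = (12×15.21)^(1/4) = 3.68 in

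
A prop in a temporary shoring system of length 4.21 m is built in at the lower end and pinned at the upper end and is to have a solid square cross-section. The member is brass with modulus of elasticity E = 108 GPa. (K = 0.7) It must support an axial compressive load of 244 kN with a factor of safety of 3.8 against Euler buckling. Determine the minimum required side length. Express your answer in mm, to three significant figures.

Required P_cr = n·P = 3.8 × 244 = 927.2 kN
L_e = K·L = 0.7 × 4.21 = 2.947 m
Required I = P_cr·L_e²/(π²E) = 9.272×10^5 × 2.947² / (π² × 1.08×10^11) = 7.555×10^-6 m⁴
I_req = 7.555×10^6 mm⁴
Solid square: I = a⁴/12  ⇒  a = (12I)^(1/4) = (12×7.555×10^6)^(1/4) = 97.6 mm

a ≈ 97.6 mm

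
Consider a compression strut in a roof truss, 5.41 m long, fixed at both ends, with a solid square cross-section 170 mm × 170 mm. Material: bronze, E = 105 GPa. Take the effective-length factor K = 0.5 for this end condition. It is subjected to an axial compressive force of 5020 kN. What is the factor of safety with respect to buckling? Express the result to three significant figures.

I = a⁴/12 = 170⁴/12 = 6.960×10^7 mm⁴
I = 6.960×10^7 mm⁴ = 6.960×10^-5 m⁴
Effective length L_e = K·L = 0.5 × 5.41 = 2.705 m
P_cr = π²EI / L_e² = π² × 105×10⁹ × 6.960×10^-5 / 2.705² = 9.858×10^6 N
Factor of safety n = P_cr / P = 9857.5 / 5020 = 1.96

n ≈ 1.96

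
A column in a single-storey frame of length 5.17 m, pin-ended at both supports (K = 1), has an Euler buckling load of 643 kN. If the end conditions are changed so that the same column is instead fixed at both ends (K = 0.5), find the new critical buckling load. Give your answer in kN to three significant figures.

P_cr ∝ 1/K², so P_cr,new = P_cr,old × (K_old/K_new)² = 643 × (1/0.5)²
= 643 × 4.000 = 2570 kN

P_cr ≈ 2570 kN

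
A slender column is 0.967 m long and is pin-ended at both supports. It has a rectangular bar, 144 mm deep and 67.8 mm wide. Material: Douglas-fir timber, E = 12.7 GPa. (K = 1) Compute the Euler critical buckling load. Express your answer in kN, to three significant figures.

P_cr ≈ 501 kN

Buckling occurs about the weak axis: I_min = h·b³/12 with b = 67.8 mm (the shorter side).
I_min = 144×67.8³/12 = 3.740×10^6 mm⁴
I = 3.740×10^6 mm⁴ = 3.740×10^-6 m⁴
Effective length L_e = K·L = 1 × 0.967 = 0.9670 m
P_cr = π²EI / L_e² = π² × 12.7×10⁹ × 3.740×10^-6 / 0.9670² = 5.013×10^5 N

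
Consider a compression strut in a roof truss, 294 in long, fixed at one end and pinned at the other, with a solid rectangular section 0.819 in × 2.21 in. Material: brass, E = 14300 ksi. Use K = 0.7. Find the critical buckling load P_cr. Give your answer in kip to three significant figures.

P_cr ≈ 0.337 kip

Buckling occurs about the weak axis: I_min = h·b³/12 with b = 0.819 in (the shorter side).
I_min = 2.21×0.819³/12 = 0.1012 in⁴
Effective length L_e = K·L = 0.7 × 294 = 205.8 in
P_cr = π²EI / L_e² = π² × 14300×10³ × 0.1012 / 205.8² = 337.1 lb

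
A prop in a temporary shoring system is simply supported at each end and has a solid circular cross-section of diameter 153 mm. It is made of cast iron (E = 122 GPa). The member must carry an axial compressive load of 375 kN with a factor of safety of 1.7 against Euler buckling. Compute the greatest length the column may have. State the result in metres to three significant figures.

L_max ≈ 7.13 m

I = πd⁴/64 = π×153⁴/64 = 2.690×10^7 mm⁴
I = 2.690×10^-5 m⁴
Required critical load P_cr = n·P = 1.7 × 375 = 637.5 kN = 6.375×10^5 N
From P_cr = π²EI/(K·L)²:  L = (1/K)·√(π²EI/P_cr) = (1/1)·√(π²×1.22×10^11×2.690×10^-5/6.375×10^5)
L = 7.13 m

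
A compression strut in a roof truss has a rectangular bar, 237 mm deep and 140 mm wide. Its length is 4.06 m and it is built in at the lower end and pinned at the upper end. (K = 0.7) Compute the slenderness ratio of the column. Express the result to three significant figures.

λ ≈ 70.3

For a rectangle r_min = b/√12 = 140/√12 = 40.41 mm
L_e = K·L = 0.7 × 4.06 m = 2.842 m = 2842.0 mm
λ = L_e / r_min = 2842.0 / 40.41 = 70.3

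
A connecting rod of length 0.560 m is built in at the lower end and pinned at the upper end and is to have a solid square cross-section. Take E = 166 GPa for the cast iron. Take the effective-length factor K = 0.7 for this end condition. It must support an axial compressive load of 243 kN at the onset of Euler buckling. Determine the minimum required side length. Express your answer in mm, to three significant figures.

a ≈ 22.9 mm

L_e = K·L = 0.7 × 0.560 = 0.3920 m
Required I = P_cr·L_e²/(π²E) = 2.430×10^5 × 0.3920² / (π² × 1.66×10^11) = 2.279×10^-8 m⁴
I_req = 2.279×10^4 mm⁴
Solid square: I = a⁴/12  ⇒  a = (12I)^(1/4) = (12×2.279×10^4)^(1/4) = 22.9 mm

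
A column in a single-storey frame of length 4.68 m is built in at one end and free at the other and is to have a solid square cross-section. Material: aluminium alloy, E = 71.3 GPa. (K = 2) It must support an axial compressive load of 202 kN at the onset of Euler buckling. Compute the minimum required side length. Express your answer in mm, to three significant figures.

L_e = K·L = 2 × 4.68 = 9.360 m
Required I = P_cr·L_e²/(π²E) = 2.020×10^5 × 9.360² / (π² × 7.13×10^10) = 2.515×10^-5 m⁴
I_req = 2.515×10^7 mm⁴
Solid square: I = a⁴/12  ⇒  a = (12I)^(1/4) = (12×2.515×10^7)^(1/4) = 132 mm

a ≈ 132 mm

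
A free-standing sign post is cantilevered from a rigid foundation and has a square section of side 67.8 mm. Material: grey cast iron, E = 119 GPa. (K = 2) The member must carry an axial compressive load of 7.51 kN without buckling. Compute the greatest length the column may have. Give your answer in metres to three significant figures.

I = a⁴/12 = 67.8⁴/12 = 1.761×10^6 mm⁴
I = 1.761×10^-6 m⁴
At the buckling limit P_cr = P = 7.510×10^3 N
From P_cr = π²EI/(K·L)²:  L = (1/K)·√(π²EI/P_cr) = (1/2)·√(π²×1.19×10^11×1.761×10^-6/7.510×10^3)
L = 8.30 m

L_max ≈ 8.30 m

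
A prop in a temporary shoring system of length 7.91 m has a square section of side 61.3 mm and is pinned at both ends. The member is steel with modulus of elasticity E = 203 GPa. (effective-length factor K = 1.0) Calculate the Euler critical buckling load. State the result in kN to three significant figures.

I = a⁴/12 = 61.3⁴/12 = 1.177×10^6 mm⁴
I = 1.177×10^6 mm⁴ = 1.177×10^-6 m⁴
Effective length L_e = K·L = 1 × 7.91 = 7.910 m
P_cr = π²EI / L_e² = π² × 203×10⁹ × 1.177×10^-6 / 7.910² = 3.768×10^4 N

P_cr ≈ 37.7 kN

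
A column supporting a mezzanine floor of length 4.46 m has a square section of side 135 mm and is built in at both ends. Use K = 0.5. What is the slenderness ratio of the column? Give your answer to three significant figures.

I = a⁴/12 = 135⁴/12 = 2.768×10^7 mm⁴
A = 1.823×10^4 mm²;  r_min = √(I/A) = √(2.768×10^7/1.823×10^4) = 38.97 mm
L_e = K·L = 0.5 × 4.46 m = 2.230 m = 2230.0 mm
λ = L_e / r_min = 2230.0 / 38.97 = 57.2

λ ≈ 57.2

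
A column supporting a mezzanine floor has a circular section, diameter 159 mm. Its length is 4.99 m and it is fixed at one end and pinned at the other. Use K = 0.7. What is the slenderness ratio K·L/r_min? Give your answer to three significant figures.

I = πd⁴/64 = π×159⁴/64 = 3.137×10^7 mm⁴
A = 1.986×10^4 mm²;  r_min = √(I/A) = √(3.137×10^7/1.986×10^4) = 39.75 mm
L_e = K·L = 0.7 × 4.99 m = 3.493 m = 3493.0 mm
λ = L_e / r_min = 3493.0 / 39.75 = 87.9

λ ≈ 87.9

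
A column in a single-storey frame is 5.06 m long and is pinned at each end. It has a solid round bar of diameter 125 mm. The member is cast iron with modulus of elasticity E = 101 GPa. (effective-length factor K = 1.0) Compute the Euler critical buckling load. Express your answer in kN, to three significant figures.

P_cr ≈ 467 kN

I = πd⁴/64 = π×125⁴/64 = 1.198×10^7 mm⁴
I = 1.198×10^7 mm⁴ = 1.198×10^-5 m⁴
Effective length L_e = K·L = 1 × 5.06 = 5.060 m
P_cr = π²EI / L_e² = π² × 101×10⁹ × 1.198×10^-5 / 5.060² = 4.666×10^5 N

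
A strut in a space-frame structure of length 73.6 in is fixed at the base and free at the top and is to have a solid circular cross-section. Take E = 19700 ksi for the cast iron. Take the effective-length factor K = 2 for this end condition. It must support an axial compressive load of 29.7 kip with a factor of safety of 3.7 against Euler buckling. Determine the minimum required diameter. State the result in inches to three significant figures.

Required P_cr = n·P = 3.7 × 29.7 = 109.9 kip
L_e = K·L = 2 × 73.6 = 147.2 in
Required I = P_cr·L_e²/(π²E) = 1.099×10^5 × 147.2² / (π² × 1.97×10^7) = 12.25 in⁴
Solid circle: I = πd⁴/64  ⇒  d = (64I/π)^(1/4) = (64×12.25/π)^(1/4) = 3.97 in

d ≈ 3.97 in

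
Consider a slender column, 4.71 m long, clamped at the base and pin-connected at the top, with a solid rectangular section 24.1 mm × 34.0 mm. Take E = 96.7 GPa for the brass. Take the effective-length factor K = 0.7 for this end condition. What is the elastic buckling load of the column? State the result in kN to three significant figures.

Buckling occurs about the weak axis: I_min = h·b³/12 with b = 24.1 mm (the shorter side).
I_min = 34.0×24.1³/12 = 3.966×10^4 mm⁴
I = 3.966×10^4 mm⁴ = 3.966×10^-8 m⁴
Effective length L_e = K·L = 0.7 × 4.71 = 3.297 m
P_cr = π²EI / L_e² = π² × 96.7×10⁹ × 3.966×10^-8 / 3.297² = 3.482×10^3 N

P_cr ≈ 3.48 kN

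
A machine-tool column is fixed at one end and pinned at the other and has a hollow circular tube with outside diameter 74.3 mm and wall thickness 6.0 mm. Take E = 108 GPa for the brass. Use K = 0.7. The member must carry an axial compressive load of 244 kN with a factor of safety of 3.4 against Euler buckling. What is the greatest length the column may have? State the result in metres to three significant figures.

L_max ≈ 1.41 m

Inner diameter d_i = 74.3 − 2×6.0 = 62.30 mm
I = π(d_o⁴ − d_i⁴)/64 = π(74.3⁴ − 62.30⁴)/64 = 7.565×10^5 mm⁴
I = 7.565×10^-7 m⁴
Required critical load P_cr = n·P = 3.4 × 244 = 829.6 kN = 8.296×10^5 N
From P_cr = π²EI/(K·L)²:  L = (1/K)·√(π²EI/P_cr) = (1/0.7)·√(π²×1.08×10^11×7.565×10^-7/8.296×10^5)
L = 1.41 m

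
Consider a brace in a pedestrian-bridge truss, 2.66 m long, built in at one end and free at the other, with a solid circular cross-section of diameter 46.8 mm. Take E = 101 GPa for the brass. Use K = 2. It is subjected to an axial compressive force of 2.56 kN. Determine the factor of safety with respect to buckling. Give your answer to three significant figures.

I = πd⁴/64 = π×46.8⁴/64 = 2.355×10^5 mm⁴
I = 2.355×10^5 mm⁴ = 2.355×10^-7 m⁴
Effective length L_e = K·L = 2 × 2.66 = 5.320 m
P_cr = π²EI / L_e² = π² × 101×10⁹ × 2.355×10^-7 / 5.320² = 8.294×10^3 N
Factor of safety n = P_cr / P = 8.2938 / 2.56 = 3.24

n ≈ 3.24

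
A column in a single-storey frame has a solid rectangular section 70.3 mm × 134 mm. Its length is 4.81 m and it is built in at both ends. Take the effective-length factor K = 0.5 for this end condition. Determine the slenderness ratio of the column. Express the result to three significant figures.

λ ≈ 119

For a rectangle r_min = b/√12 = 70.3/√12 = 20.29 mm
L_e = K·L = 0.5 × 4.81 m = 2.405 m = 2405.0 mm
λ = L_e / r_min = 2405.0 / 20.29 = 119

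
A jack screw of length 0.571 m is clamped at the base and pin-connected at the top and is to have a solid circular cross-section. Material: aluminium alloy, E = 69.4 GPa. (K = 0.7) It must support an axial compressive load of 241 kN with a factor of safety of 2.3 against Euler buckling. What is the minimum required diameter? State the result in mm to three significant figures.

Required P_cr = n·P = 2.3 × 241 = 554.3 kN
L_e = K·L = 0.7 × 0.571 = 0.3997 m
Required I = P_cr·L_e²/(π²E) = 5.543×10^5 × 0.3997² / (π² × 6.94×10^10) = 1.293×10^-7 m⁴
I_req = 1.293×10^5 mm⁴
Solid circle: I = πd⁴/64  ⇒  d = (64I/π)^(1/4) = (64×1.293×10^5/π)^(1/4) = 40.3 mm

d ≈ 40.3 mm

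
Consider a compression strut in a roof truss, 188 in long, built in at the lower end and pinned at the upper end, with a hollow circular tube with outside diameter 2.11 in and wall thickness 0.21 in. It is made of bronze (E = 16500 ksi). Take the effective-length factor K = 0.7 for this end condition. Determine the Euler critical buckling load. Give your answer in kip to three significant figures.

Inner diameter d_i = 2.11 − 2×0.21 = 1.690 in
I = π(d_o⁴ − d_i⁴)/64 = π(2.11⁴ − 1.690⁴)/64 = 0.5725 in⁴
Effective length L_e = K·L = 0.7 × 188 = 131.6 in
P_cr = π²EI / L_e² = π² × 16500×10³ × 0.5725 / 131.6² = 5.384×10^3 lb

P_cr ≈ 5.38 kip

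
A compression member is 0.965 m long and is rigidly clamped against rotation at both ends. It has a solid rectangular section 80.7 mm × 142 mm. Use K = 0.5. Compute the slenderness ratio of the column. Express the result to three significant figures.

λ ≈ 20.7

For a rectangle r_min = b/√12 = 80.7/√12 = 23.30 mm
L_e = K·L = 0.5 × 0.965 m = 0.4825 m = 482.50 mm
λ = L_e / r_min = 482.50 / 23.30 = 20.7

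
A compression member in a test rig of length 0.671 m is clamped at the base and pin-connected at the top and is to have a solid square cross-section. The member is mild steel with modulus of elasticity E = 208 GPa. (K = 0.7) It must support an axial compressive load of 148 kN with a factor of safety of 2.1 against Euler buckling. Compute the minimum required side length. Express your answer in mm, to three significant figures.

Required P_cr = n·P = 2.1 × 148 = 310.8 kN
L_e = K·L = 0.7 × 0.671 = 0.4697 m
Required I = P_cr·L_e²/(π²E) = 3.108×10^5 × 0.4697² / (π² × 2.08×10^11) = 3.340×10^-8 m⁴
I_req = 3.340×10^4 mm⁴
Solid square: I = a⁴/12  ⇒  a = (12I)^(1/4) = (12×3.340×10^4)^(1/4) = 25.2 mm

a ≈ 25.2 mm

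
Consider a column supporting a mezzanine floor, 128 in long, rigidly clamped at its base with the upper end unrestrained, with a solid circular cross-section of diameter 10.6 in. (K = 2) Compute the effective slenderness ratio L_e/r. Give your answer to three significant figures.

I = πd⁴/64 = π×10.6⁴/64 = 619.7 in⁴
A = 88.25 in²;  r_min = √(I/A) = √(619.7/88.25) = 2.650 in
L_e = K·L = 2 × 128 = 256.0 in
λ = L_e / r_min = 256.00 / 2.650 = 96.6

λ ≈ 96.6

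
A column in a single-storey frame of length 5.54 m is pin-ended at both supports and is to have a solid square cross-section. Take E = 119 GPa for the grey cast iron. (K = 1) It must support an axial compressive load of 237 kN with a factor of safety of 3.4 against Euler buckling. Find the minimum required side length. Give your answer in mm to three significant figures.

a ≈ 126 mm

Required P_cr = n·P = 3.4 × 237 = 805.8 kN
L_e = K·L = 1 × 5.54 = 5.540 m
Required I = P_cr·L_e²/(π²E) = 8.058×10^5 × 5.540² / (π² × 1.19×10^11) = 2.106×10^-5 m⁴
I_req = 2.106×10^7 mm⁴
Solid square: I = a⁴/12  ⇒  a = (12I)^(1/4) = (12×2.106×10^7)^(1/4) = 126 mm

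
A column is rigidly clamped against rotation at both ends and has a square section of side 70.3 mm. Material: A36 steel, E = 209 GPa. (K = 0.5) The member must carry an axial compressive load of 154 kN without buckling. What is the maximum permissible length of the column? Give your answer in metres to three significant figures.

I = a⁴/12 = 70.3⁴/12 = 2.035×10^6 mm⁴
I = 2.035×10^-6 m⁴
At the buckling limit P_cr = P = 1.540×10^5 N
From P_cr = π²EI/(K·L)²:  L = (1/K)·√(π²EI/P_cr) = (1/0.5)·√(π²×2.09×10^11×2.035×10^-6/1.540×10^5)
L = 10.4 m

L_max ≈ 10.4 m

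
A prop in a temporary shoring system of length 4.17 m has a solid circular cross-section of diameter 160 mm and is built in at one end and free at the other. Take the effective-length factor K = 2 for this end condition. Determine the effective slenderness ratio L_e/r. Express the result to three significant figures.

λ ≈ 208

For a solid circle r = d/4 = 160/4 = 40.00 mm
L_e = K·L = 2 × 4.17 m = 8.340 m = 8340.0 mm
λ = L_e / r_min = 8340.0 / 40.00 = 208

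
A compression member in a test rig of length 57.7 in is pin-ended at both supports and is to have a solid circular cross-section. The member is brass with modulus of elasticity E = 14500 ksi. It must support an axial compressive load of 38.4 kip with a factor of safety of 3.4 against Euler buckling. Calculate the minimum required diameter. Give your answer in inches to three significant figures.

Required P_cr = n·P = 3.4 × 38.4 = 130.6 kip
L_e = K·L = 1 × 57.7 = 57.70 in
Required I = P_cr·L_e²/(π²E) = 1.306×10^5 × 57.70² / (π² × 1.45×10^7) = 3.037 in⁴
Solid circle: I = πd⁴/64  ⇒  d = (64I/π)^(1/4) = (64×3.037/π)^(1/4) = 2.80 in

d ≈ 2.80 in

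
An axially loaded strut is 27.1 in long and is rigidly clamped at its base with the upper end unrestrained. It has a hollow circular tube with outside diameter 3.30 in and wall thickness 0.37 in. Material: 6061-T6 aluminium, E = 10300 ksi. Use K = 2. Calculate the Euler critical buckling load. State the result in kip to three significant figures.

Inner diameter d_i = 3.30 − 2×0.37 = 2.560 in
I = π(d_o⁴ − d_i⁴)/64 = π(3.30⁴ − 2.560⁴)/64 = 3.713 in⁴
Effective length L_e = K·L = 2 × 27.1 = 54.20 in
P_cr = π²EI / L_e² = π² × 10300×10³ × 3.713 / 54.20² = 1.285×10^5 lb

P_cr ≈ 128 kip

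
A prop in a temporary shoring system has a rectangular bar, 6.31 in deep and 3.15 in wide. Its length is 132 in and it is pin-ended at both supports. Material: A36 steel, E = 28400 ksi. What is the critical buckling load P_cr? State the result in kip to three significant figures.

P_cr ≈ 264 kip

Buckling occurs about the weak axis: I_min = h·b³/12 with b = 3.15 in (the shorter side).
I_min = 6.31×3.15³/12 = 16.44 in⁴
Effective length L_e = K·L = 1 × 132 = 132.0 in
P_cr = π²EI / L_e² = π² × 28400×10³ × 16.44 / 132.0² = 2.644×10^5 lb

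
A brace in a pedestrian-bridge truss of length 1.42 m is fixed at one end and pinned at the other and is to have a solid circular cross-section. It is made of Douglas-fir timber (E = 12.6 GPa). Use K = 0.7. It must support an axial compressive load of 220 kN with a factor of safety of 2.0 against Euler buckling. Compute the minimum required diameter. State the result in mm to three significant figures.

Required P_cr = n·P = 2.0 × 220 = 440.0 kN
L_e = K·L = 0.7 × 1.42 = 0.9940 m
Required I = P_cr·L_e²/(π²E) = 4.400×10^5 × 0.9940² / (π² × 1.26×10^10) = 3.496×10^-6 m⁴
I_req = 3.496×10^6 mm⁴
Solid circle: I = πd⁴/64  ⇒  d = (64I/π)^(1/4) = (64×3.496×10^6/π)^(1/4) = 91.9 mm

d ≈ 91.9 mm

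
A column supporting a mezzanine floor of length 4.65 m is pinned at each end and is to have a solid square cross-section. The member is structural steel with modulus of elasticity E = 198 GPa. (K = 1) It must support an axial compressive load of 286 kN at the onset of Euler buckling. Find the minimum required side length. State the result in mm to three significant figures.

L_e = K·L = 1 × 4.65 = 4.650 m
Required I = P_cr·L_e²/(π²E) = 2.860×10^5 × 4.650² / (π² × 1.98×10^11) = 3.165×10^-6 m⁴
I_req = 3.165×10^6 mm⁴
Solid square: I = a⁴/12  ⇒  a = (12I)^(1/4) = (12×3.165×10^6)^(1/4) = 78.5 mm

a ≈ 78.5 mm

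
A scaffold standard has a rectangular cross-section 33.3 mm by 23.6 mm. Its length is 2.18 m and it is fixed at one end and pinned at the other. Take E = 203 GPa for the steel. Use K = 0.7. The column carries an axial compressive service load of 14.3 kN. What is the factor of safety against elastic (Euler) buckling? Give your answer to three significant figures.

Buckling occurs about the weak axis: I_min = h·b³/12 with b = 23.6 mm (the shorter side).
I_min = 33.3×23.6³/12 = 3.648×10^4 mm⁴
I = 3.648×10^4 mm⁴ = 3.648×10^-8 m⁴
Effective length L_e = K·L = 0.7 × 2.18 = 1.526 m
P_cr = π²EI / L_e² = π² × 203×10⁹ × 3.648×10^-8 / 1.526² = 3.138×10^4 N
Factor of safety n = P_cr / P = 31.382 / 14.3 = 2.19

n ≈ 2.19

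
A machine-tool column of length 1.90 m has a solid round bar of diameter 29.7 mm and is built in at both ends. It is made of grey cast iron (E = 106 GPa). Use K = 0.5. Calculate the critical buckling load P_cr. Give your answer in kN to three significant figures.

I = πd⁴/64 = π×29.7⁴/64 = 3.819×10^4 mm⁴
I = 3.819×10^4 mm⁴ = 3.819×10^-8 m⁴
Effective length L_e = K·L = 0.5 × 1.90 = 0.9500 m
P_cr = π²EI / L_e² = π² × 106×10⁹ × 3.819×10^-8 / 0.9500² = 4.427×10^4 N

P_cr ≈ 44.3 kN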